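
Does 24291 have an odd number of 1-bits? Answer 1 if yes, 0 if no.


0b101111011100011 has 10 ones => parity 0

0


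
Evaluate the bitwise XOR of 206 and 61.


0b11001110 ^ 0b111101 = 0b11110011 = 243

243


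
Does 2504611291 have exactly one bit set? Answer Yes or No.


0b10010101010010010101010111011011. Multiple bits set => No

No


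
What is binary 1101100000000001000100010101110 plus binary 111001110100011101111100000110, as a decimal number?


1101100000000001000100010101110 + 111001110100011101111100000110 = 10100101110100100110011110110100 = 2782029748

2782029748


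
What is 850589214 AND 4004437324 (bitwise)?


0b110010101100101111011000011110 & 0b11101110101011101101110101001100 = 0b100010101000101101010000001100 = 581096460

581096460


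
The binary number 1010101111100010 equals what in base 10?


1010101111100010 in decimal = 44002

44002


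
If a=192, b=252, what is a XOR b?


192 ^ 252 = 60

60


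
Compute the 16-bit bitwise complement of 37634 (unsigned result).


~0b1001001100000010 = 0b110110011111101 = 27901 (16-bit unsigned)

27901


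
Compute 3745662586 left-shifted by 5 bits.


0b11011111010000100100011001111010 << 5 = 0b1101111101000010010001100111101000000 = 119861202752

119861202752


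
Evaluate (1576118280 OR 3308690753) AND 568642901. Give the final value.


Step 1: 1576118280 | 3308690753 = 3724000585
Step 2: 3724000585 & 568642901 = 31755585

31755585


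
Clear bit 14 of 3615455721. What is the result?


3615455721 & ~(1 << 14) = 3615439337

3615439337


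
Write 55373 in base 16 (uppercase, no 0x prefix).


55373 = D84D hex

D84D


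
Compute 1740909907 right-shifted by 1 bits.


0b1100111110001000010110101010011 >> 1 = 0b110011111000100001011010101001 = 870454953

870454953


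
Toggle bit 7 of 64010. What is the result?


64010 ^ (1 << 7) = 64010 ^ 128 = 64138

64138


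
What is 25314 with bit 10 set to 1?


25314 | (1 << 10) = 25314 | 1024 = 26338

26338


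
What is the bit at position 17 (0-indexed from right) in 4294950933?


0b11111111111111111100000000010101, position 17 = 1

1


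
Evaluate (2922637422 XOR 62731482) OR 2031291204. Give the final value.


Step 1: 2922637422 ^ 62731482 = 2911820980
Step 2: 2911820980 | 2031291204 = 4255113204

4255113204


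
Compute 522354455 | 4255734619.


0b11111001000100111111100010111 | 0b11111101101010010101101101011011 = 0b11111111101010110111111101011111 = 4289429343

4289429343


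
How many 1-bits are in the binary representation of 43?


0b101011 has 4 set bits

4


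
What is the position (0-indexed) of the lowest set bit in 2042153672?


0b1111001101110001100101011001000. Lowest set bit at position 3

3


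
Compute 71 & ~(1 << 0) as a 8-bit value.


71 & ~(1 << 0) = 70

70


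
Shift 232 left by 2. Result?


0b11101000 << 2 = 0b1110100000 = 928

928


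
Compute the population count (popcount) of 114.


0b1110010 has 4 set bits

4


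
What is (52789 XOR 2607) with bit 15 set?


Step 1: 52789 ^ 2607 = 50202
Step 2: 50202 | (1 << 15) = 50202 | 32768 = 50202

50202


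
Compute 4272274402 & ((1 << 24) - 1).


4272274402 & 16777215 = 10861538

10861538


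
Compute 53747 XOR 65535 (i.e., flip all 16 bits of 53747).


53747 ^ 65535 = 11788

11788


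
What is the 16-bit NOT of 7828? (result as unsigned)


~0b1111010010100 = 0b1110000101101011 = 57707 (16-bit unsigned)

57707


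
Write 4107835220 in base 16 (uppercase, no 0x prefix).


4107835220 = F4D89754 hex

F4D89754


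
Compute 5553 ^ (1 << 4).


5553 ^ (1 << 4) = 5553 ^ 16 = 5537

5537


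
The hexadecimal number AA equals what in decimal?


AA hex = 170 decimal

170


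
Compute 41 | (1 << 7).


41 | (1 << 7) = 41 | 128 = 169

169


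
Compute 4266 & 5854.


0b1000010101010 & 0b1011011011110 = 0b1000010001010 = 4234

4234


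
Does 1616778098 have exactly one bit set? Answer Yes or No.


0b1100000010111100001001101110010. Multiple bits set => No

No


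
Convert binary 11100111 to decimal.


11100111 in decimal = 231

231


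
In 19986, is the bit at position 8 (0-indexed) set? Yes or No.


0b100111000010010, bit 8 = 0. No

No


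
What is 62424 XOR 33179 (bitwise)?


0b1111001111011000 ^ 0b1000000110011011 = 0b111001001000011 = 29251

29251


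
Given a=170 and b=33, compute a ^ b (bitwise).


170 ^ 33 = 139

139


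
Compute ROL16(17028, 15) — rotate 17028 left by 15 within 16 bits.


Rotate 0b100001010000100 left by 15 (16-bit) = 0b10000101000010 = 8514

8514


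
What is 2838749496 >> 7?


0b10101001001100111110000100111000 >> 7 = 0b1010100100110011111000010 = 22177730

22177730


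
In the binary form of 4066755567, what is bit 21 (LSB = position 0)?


0b11110010011001011100001111101111, position 21 = 1

1


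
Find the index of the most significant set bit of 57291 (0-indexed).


0b1101111111001011. Highest set bit at position 15

15


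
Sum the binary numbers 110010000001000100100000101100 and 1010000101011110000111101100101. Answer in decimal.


110010000001000100100000101100 + 1010000101011110000111101100101 = 10000010101100110101011110010001 = 2192791441

2192791441


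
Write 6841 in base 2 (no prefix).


6841 = 1101010111001 in binary

1101010111001


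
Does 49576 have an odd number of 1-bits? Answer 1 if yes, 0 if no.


0b1100000110101000 has 6 ones => parity 0

0


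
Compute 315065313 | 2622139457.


0b10010110001111000001111100001 | 0b10011100010010101010110001000001 = 0b10011110110011111010111111100001 = 2664411105

2664411105


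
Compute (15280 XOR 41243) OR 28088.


Step 1: 15280 ^ 41243 = 39595
Step 2: 39595 | 28088 = 65467

65467


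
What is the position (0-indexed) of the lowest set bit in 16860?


0b100000111011100. Lowest set bit at position 2

2


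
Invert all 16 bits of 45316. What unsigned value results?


45316 ^ 65535 = 20219

20219


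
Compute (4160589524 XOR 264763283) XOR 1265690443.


Step 1: 4160589524 ^ 264763283 = 4164581703
Step 2: 4164581703 ^ 1265690443 = 3008011788

3008011788


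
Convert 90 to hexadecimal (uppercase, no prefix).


90 = 5A hex

5A


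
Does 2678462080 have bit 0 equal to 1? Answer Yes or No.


0b10011111101001100001011010000000, bit 0 = 0. No

No


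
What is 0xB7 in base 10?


B7 hex = 183 decimal

183


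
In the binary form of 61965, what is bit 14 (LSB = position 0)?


0b1111001000001101, position 14 = 1

1


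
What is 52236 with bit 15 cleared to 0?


52236 & ~(1 << 15) = 19468

19468


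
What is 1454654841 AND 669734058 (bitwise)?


0b1010110101101000100010101111001 & 0b100111111010110101010010101010 = 0b110101000000100010000101000 = 111166504

111166504


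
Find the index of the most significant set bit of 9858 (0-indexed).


0b10011010000010. Highest set bit at position 13

13


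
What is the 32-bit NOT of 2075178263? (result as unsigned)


~0b1111011101100001011010100010111 = 0b10000100010011110100101011101000 = 2219789032 (32-bit unsigned)

2219789032


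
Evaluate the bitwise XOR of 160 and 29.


0b10100000 ^ 0b11101 = 0b10111101 = 189

189


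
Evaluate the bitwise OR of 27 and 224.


0b11011 | 0b11100000 = 0b11111011 = 251

251


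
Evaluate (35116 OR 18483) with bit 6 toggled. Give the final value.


Step 1: 35116 | 18483 = 51519
Step 2: 51519 ^ (1 << 6) = 51519 ^ 64 = 51583

51583


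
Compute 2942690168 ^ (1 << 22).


2942690168 ^ (1 << 22) = 2942690168 ^ 4194304 = 2938495864

2938495864


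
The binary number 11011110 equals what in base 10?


11011110 in decimal = 222

222


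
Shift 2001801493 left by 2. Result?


0b1110111010100010001000100010101 << 2 = 0b111011101010001000100010001010100 = 8007205972

8007205972


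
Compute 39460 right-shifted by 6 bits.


0b1001101000100100 >> 6 = 0b1001101000 = 616

616


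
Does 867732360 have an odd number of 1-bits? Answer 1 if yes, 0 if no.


0b110011101110001000101110001000 has 14 ones => parity 0

0


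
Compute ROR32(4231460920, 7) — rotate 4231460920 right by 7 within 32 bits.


Rotate 0b11111100001101101111100000111000 right by 7 (32-bit) = 0b1110001111110000110110111110000 = 1912106480

1912106480


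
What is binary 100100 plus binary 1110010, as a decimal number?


100100 + 1110010 = 10010110 = 150

150


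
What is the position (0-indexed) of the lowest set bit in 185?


0b10111001. Lowest set bit at position 0

0


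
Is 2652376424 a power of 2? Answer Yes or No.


0b10011110000110000000110101101000. Multiple bits set => No

No


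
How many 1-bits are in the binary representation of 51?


0b110011 has 4 set bits

4


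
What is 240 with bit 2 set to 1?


240 | (1 << 2) = 240 | 4 = 244

244


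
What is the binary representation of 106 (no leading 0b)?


106 = 1101010 in binary

1101010


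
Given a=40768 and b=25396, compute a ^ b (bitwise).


40768 ^ 25396 = 64628

64628


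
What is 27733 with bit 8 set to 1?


27733 | (1 << 8) = 27733 | 256 = 27989

27989


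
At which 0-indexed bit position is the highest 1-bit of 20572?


0b101000001011100. Highest set bit at position 14

14


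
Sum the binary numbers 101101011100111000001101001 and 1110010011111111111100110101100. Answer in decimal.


101101011100111000001101001 + 1110010011111111111100110101100 = 1111000001011100110101000010101 = 2016307733

2016307733


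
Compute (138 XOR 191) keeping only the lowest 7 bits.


Step 1: 138 ^ 191 = 53
Step 2: 53 & 127 = 53

53


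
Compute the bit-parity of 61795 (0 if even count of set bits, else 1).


0b1111000101100011 has 9 ones => parity 1

1


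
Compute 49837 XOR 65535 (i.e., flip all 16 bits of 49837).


49837 ^ 65535 = 15698

15698


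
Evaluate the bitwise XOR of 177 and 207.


0b10110001 ^ 0b11001111 = 0b1111110 = 126

126


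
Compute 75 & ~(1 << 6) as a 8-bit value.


75 & ~(1 << 6) = 11

11


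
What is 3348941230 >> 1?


0b11000111100111001100100110101110 >> 1 = 0b1100011110011100110010011010111 = 1674470615

1674470615


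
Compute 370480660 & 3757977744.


0b10110000101010001011000010100 & 0b11011111111111100011000010010000 = 0b10110000101000001000000010000 = 370413584

370413584


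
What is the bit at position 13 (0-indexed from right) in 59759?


0b1110100101101111, position 13 = 1

1


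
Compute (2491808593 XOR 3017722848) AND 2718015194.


Step 1: 2491808593 ^ 3017722848 = 660287665
Step 2: 660287665 & 2718015194 = 570495120

570495120


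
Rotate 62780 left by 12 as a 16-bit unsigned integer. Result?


Rotate 0b1111010100111100 left by 12 (16-bit) = 0b1100111101010011 = 53075

53075


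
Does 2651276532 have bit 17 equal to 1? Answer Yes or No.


0b10011110000001110100010011110100, bit 17 = 1. Yes

Yes


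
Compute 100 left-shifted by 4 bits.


0b1100100 << 4 = 0b11001000000 = 1600

1600


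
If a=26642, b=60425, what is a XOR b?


26642 ^ 60425 = 33819

33819


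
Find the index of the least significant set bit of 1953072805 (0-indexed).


0b1110100011010011000011010100101. Lowest set bit at position 0

0


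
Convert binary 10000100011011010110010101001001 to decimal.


10000100011011010110010101001001 in decimal = 2221761865

2221761865


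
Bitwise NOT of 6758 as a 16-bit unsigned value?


~0b1101001100110 = 0b1110010110011001 = 58777 (16-bit unsigned)

58777


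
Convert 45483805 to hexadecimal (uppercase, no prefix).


45483805 = 2B6071D hex

2B6071D


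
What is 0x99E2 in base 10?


99E2 hex = 39394 decimal

39394


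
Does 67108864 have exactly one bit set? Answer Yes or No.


0b100000000000000000000000000. Only one bit set => Yes

Yes


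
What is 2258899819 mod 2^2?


2258899819 & 3 = 3

3


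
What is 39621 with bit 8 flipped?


39621 ^ (1 << 8) = 39621 ^ 256 = 39877

39877


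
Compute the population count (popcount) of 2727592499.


0b10100010100100111100001000110011 has 14 set bits

14


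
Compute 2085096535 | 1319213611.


0b1111100010010000000110001010111 | 0b1001110101000011001101000101011 = 0b1111110111010011001111001111111 = 2129239679

2129239679


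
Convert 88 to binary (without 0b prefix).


88 = 1011000 in binary

1011000


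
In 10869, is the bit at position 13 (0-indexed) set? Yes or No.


0b10101001110101, bit 13 = 1. Yes

Yes


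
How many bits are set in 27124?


0b110100111110100 has 9 set bits

9


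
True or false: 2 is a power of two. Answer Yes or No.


0b10. Only one bit set => Yes

Yes


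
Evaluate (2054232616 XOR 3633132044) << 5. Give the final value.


Step 1: 2054232616 ^ 3633132044 = 2734434340
Step 2: 2734434340 << 5 = 87501898880

87501898880


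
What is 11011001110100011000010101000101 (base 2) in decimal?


11011001110100011000010101000101 in decimal = 3654387013

3654387013


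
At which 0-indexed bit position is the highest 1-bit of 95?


0b1011111. Highest set bit at position 6

6


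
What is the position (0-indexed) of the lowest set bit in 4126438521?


0b11110101111101000111010001111001. Lowest set bit at position 0

0


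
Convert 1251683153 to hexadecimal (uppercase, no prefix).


1251683153 = 4A9B2B51 hex

4A9B2B51


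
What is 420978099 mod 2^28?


420978099 & 268435455 = 152542643

152542643


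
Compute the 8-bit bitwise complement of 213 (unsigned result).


~0b11010101 = 0b101010 = 42 (8-bit unsigned)

42


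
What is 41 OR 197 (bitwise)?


0b101001 | 0b11000101 = 0b11101101 = 237

237


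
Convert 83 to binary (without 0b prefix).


83 = 1010011 in binary

1010011


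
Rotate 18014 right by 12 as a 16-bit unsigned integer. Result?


Rotate 0b100011001011110 right by 12 (16-bit) = 0b110010111100100 = 26084

26084


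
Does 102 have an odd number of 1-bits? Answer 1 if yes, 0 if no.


0b1100110 has 4 ones => parity 0

0


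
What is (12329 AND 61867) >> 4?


Step 1: 12329 & 61867 = 12329
Step 2: 12329 >> 4 = 770

770


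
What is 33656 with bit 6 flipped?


33656 ^ (1 << 6) = 33656 ^ 64 = 33592

33592


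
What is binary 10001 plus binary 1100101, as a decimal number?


10001 + 1100101 = 1110110 = 118

118


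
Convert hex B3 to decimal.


B3 hex = 179 decimal

179


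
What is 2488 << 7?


0b100110111000 << 7 = 0b1001101110000000000 = 318464

318464


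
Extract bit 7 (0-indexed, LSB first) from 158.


0b10011110, position 7 = 1

1


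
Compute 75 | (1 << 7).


75 | (1 << 7) = 75 | 128 = 203

203


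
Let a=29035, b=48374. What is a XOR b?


29035 ^ 48374 = 52637

52637


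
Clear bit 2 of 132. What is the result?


132 & ~(1 << 2) = 128

128


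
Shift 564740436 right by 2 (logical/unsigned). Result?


0b100001101010010100000101010100 >> 2 = 0b1000011010100101000001010101 = 141185109

141185109


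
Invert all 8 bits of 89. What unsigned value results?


89 ^ 255 = 166

166


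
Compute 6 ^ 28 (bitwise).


0b110 ^ 0b11100 = 0b11010 = 26

26


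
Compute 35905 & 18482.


0b1000110001000001 & 0b100100000110010 = 0b100000000000 = 2048

2048


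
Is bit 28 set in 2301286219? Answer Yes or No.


0b10001001001010101101011101001011, bit 28 = 0. No

No


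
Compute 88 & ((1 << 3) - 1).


88 & 7 = 0

0


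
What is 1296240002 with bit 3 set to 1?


1296240002 | (1 << 3) = 1296240002 | 8 = 1296240010

1296240010


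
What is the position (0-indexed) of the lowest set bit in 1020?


0b1111111100. Lowest set bit at position 2

2


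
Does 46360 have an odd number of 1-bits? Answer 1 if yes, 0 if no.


0b1011010100011000 has 7 ones => parity 1

1


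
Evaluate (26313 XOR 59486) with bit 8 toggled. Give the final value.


Step 1: 26313 ^ 59486 = 36503
Step 2: 36503 ^ (1 << 8) = 36503 ^ 256 = 36759

36759


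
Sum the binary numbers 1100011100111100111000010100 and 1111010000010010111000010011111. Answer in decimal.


1100011100111100111000010100 + 1111010000010010111000010011111 = 10000110011111010011111010110011 = 2256354995

2256354995


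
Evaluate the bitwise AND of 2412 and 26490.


0b100101101100 & 0b110011101111010 = 0b101101000 = 360

360


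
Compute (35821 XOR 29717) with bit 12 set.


Step 1: 35821 ^ 29717 = 65528
Step 2: 65528 | (1 << 12) = 65528 | 4096 = 65528

65528


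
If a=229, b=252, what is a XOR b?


229 ^ 252 = 25

25


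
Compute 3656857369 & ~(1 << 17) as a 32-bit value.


3656857369 & ~(1 << 17) = 3656726297

3656726297


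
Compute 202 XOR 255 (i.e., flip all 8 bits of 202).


202 ^ 255 = 53

53


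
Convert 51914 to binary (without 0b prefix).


51914 = 1100101011001010 in binary

1100101011001010


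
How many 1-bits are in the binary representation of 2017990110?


0b1111000010010000001010111011110 has 15 set bits

15


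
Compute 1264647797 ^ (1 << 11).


1264647797 ^ (1 << 11) = 1264647797 ^ 2048 = 1264645749

1264645749


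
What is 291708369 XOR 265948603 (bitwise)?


0b10001011000110001110111010001 ^ 0b1111110110100000110110111011 = 0b11110101110010001000001101010 = 515444842

515444842


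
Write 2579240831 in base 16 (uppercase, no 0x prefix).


2579240831 = 99BC177F hex

99BC177F


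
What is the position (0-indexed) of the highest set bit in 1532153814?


0b1011011010100101100111111010110. Highest set bit at position 30

30


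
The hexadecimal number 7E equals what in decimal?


7E hex = 126 decimal

126


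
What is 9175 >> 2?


0b10001111010111 >> 2 = 0b100011110101 = 2293

2293


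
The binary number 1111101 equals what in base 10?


1111101 in decimal = 125

125


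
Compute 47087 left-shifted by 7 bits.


0b1011011111101111 << 7 = 0b10110111111011110000000 = 6027136

6027136


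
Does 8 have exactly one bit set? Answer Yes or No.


0b1000. Only one bit set => Yes

Yes


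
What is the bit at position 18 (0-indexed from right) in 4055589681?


0b11110001101110110110001100110001, position 18 = 0

0


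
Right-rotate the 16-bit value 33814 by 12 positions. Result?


Rotate 0b1000010000010110 right by 12 (16-bit) = 0b100000101101000 = 16744

16744


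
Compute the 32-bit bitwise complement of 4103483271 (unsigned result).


~0b11110100100101100010111110000111 = 0b1011011010011101000001111000 = 191484024 (32-bit unsigned)

191484024


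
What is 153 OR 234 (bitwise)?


0b10011001 | 0b11101010 = 0b11111011 = 251

251


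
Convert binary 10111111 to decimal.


10111111 in decimal = 191

191


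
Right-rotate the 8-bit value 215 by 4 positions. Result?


Rotate 0b11010111 right by 4 (8-bit) = 0b1111101 = 125

125


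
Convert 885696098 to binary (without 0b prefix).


885696098 = 110100110010101010011001100010 in binary

110100110010101010011001100010


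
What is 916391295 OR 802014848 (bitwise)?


0b110110100111110000010101111111 | 0b101111110011011100011010000000 = 0b111111110111111100011111111111 = 1071630335

1071630335


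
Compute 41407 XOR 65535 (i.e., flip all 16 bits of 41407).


41407 ^ 65535 = 24128

24128


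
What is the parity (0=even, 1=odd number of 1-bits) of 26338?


0b110011011100010 has 8 ones => parity 0

0


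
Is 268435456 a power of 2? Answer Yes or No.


0b10000000000000000000000000000. Only one bit set => Yes

Yes


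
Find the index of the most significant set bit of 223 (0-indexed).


0b11011111. Highest set bit at position 7

7


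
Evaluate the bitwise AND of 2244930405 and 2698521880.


0b10000101110011101110101101100101 & 0b10100000110110000010110100011000 = 0b10000000110010000010100100000000 = 2160601344

2160601344


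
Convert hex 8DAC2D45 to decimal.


8DAC2D45 hex = 2376871237 decimal

2376871237


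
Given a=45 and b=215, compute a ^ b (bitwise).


45 ^ 215 = 250

250


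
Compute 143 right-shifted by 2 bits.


0b10001111 >> 2 = 0b100011 = 35

35


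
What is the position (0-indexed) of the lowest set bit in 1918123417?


0b1110010010101000011110110011001. Lowest set bit at position 0

0


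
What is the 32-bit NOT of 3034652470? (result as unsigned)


~0b10110100111000010001111100110110 = 0b1001011000111101110000011001001 = 1260314825 (32-bit unsigned)

1260314825


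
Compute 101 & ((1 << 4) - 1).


101 & 15 = 5

5


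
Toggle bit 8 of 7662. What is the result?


7662 ^ (1 << 8) = 7662 ^ 256 = 7406

7406


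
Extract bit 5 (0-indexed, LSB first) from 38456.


0b1001011000111000, position 5 = 1

1


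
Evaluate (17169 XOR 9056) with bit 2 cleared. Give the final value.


Step 1: 17169 ^ 9056 = 24689
Step 2: 24689 & ~(1 << 2) = 24689

24689


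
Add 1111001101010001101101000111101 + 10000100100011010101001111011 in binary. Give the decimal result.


1111001101010001101101000111101 + 10000100100011010101001111011 = 10001010001110101000010010111000 = 2319090872

2319090872


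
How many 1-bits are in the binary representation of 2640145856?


0b10011101010111010110110111000000 has 17 set bits

17


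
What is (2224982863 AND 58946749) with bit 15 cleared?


Step 1: 2224982863 & 58946749 = 8519693
Step 2: 8519693 & ~(1 << 15) = 8519693

8519693


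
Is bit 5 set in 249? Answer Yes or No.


0b11111001, bit 5 = 1. Yes

Yes


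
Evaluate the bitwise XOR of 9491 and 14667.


0b10010100010011 ^ 0b11100101001011 = 0b1110001011000 = 7256

7256


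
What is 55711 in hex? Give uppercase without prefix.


55711 = D99F hex

D99F


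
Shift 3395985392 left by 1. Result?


0b11001010011010101001111111110000 << 1 = 0b110010100110101010011111111100000 = 6791970784

6791970784


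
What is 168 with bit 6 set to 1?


168 | (1 << 6) = 168 | 64 = 232

232


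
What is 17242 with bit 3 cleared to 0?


17242 & ~(1 << 3) = 17234

17234


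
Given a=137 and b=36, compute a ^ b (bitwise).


137 ^ 36 = 173

173


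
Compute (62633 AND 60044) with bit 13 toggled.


Step 1: 62633 & 60044 = 57480
Step 2: 57480 ^ (1 << 13) = 57480 ^ 8192 = 49288

49288


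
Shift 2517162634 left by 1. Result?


0b10010110000010001101101010001010 << 1 = 0b100101100000100011011010100010100 = 5034325268

5034325268


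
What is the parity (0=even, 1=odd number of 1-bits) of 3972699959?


0b11101100110010101001011100110111 has 19 ones => parity 1

1


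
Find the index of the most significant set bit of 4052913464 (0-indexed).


0b11110001100100101000110100111000. Highest set bit at position 31

31


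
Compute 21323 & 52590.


0b101001101001011 & 0b1100110101101110 = 0b100000101001010 = 16714

16714


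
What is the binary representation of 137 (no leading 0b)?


137 = 10001001 in binary

10001001


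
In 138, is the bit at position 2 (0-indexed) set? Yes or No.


0b10001010, bit 2 = 0. No

No


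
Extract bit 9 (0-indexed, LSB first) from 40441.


0b1001110111111001, position 9 = 0

0


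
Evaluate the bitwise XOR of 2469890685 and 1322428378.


0b10010011001101111000101001111101 ^ 0b1001110110100101010011111011010 = 0b11011101111001010010110110100111 = 3722784167

3722784167


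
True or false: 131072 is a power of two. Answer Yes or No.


0b100000000000000000. Only one bit set => Yes

Yes


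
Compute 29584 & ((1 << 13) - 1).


29584 & 8191 = 5008

5008


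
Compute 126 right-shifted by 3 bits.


0b1111110 >> 3 = 0b1111 = 15

15


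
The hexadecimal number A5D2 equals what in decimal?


A5D2 hex = 42450 decimal

42450


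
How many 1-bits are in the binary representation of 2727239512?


0b10100010100011100101111101011000 has 16 set bits

16


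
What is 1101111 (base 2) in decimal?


1101111 in decimal = 111

111


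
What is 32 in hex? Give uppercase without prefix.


32 = 20 hex

20


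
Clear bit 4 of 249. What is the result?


249 & ~(1 << 4) = 233

233


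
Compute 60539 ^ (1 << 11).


60539 ^ (1 << 11) = 60539 ^ 2048 = 58491

58491


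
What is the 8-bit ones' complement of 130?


130 ^ 255 = 125

125


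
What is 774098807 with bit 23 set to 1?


774098807 | (1 << 23) = 774098807 | 8388608 = 782487415

782487415


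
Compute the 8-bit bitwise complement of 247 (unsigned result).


~0b11110111 = 0b1000 = 8 (8-bit unsigned)

8


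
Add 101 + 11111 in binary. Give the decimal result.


101 + 11111 = 100100 = 36

36


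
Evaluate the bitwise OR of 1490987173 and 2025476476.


0b1011000110111101010100010100101 | 0b1111000101110100101000101111100 = 0b1111000111111101111100111111101 = 2029976061

2029976061


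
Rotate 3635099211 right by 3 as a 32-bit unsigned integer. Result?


Rotate 0b11011000101010110011011001001011 right by 3 (32-bit) = 0b1111011000101010110011011001001 = 2065000137

2065000137


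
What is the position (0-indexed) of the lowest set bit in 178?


0b10110010. Lowest set bit at position 1

1


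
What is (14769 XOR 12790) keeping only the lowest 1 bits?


Step 1: 14769 ^ 12790 = 2119
Step 2: 2119 & 1 = 1

1


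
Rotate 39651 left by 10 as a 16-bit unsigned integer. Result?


Rotate 0b1001101011100011 left by 10 (16-bit) = 0b1000111001101011 = 36459

36459


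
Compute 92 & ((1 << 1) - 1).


92 & 1 = 0

0


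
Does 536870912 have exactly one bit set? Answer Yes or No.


0b100000000000000000000000000000. Only one bit set => Yes

Yes


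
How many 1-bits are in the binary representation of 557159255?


0b100001001101011001001101010111 has 15 set bits

15


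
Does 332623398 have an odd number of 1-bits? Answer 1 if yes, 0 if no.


0b10011110100110110111000100110 has 16 ones => parity 0

0


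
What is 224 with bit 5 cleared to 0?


224 & ~(1 << 5) = 192

192


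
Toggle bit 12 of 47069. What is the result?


47069 ^ (1 << 12) = 47069 ^ 4096 = 42973

42973


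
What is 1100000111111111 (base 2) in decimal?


1100000111111111 in decimal = 49663

49663


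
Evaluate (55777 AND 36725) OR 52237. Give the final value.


Step 1: 55777 & 36725 = 35169
Step 2: 35169 | 52237 = 52589

52589


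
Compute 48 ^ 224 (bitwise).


0b110000 ^ 0b11100000 = 0b11010000 = 208

208


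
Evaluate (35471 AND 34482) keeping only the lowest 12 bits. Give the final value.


Step 1: 35471 & 34482 = 33410
Step 2: 33410 & 4095 = 642

642


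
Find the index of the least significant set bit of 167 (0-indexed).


0b10100111. Lowest set bit at position 0

0


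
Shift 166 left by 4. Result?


0b10100110 << 4 = 0b101001100000 = 2656

2656


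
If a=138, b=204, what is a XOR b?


138 ^ 204 = 70

70


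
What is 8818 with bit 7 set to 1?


8818 | (1 << 7) = 8818 | 128 = 8946

8946


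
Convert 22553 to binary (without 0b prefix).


22553 = 101100000011001 in binary

101100000011001


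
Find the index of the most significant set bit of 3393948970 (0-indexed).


0b11001010010010111000110100101010. Highest set bit at position 31

31


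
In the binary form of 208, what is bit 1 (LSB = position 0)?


0b11010000, position 1 = 0

0


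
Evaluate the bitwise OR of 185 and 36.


0b10111001 | 0b100100 = 0b10111101 = 189

189


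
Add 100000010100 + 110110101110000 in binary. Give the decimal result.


100000010100 + 110110101110000 = 111010110000100 = 30084

30084


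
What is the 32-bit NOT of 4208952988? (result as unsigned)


~0b11111010110111111000011010011100 = 0b101001000000111100101100011 = 86014307 (32-bit unsigned)

86014307


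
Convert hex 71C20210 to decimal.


71C20210 hex = 1908539920 decimal

1908539920


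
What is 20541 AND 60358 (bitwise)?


0b101000000111101 & 0b1110101111000110 = 0b100000000000100 = 16388

16388


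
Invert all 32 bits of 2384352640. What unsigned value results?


2384352640 ^ 4294967295 = 1910614655

1910614655


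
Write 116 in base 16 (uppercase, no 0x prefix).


116 = 74 hex

74


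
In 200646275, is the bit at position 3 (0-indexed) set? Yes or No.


0b1011111101011001111010000011, bit 3 = 0. No

No


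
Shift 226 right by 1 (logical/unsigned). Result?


0b11100010 >> 1 = 0b1110001 = 113

113


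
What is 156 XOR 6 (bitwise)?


0b10011100 ^ 0b110 = 0b10011010 = 154

154


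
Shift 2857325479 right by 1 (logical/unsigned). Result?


0b10101010010011110101001110100111 >> 1 = 0b1010101001001111010100111010011 = 1428662739

1428662739


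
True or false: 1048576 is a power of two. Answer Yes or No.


0b100000000000000000000. Only one bit set => Yes

Yes


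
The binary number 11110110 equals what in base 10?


11110110 in decimal = 246

246


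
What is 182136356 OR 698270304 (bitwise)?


0b1010110110110010111000100100 | 0b101001100111101100001001100000 = 0b101011110111111110111001100100 = 736095844

736095844


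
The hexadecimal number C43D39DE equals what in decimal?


C43D39DE hex = 3292346846 decimal

3292346846


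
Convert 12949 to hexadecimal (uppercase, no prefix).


12949 = 3295 hex

3295


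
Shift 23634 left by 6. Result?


0b101110001010010 << 6 = 0b101110001010010000000 = 1512576

1512576


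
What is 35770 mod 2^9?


35770 & 511 = 442

442


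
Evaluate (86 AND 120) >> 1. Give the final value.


Step 1: 86 & 120 = 80
Step 2: 80 >> 1 = 40

40


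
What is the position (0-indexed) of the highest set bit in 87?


0b1010111. Highest set bit at position 6

6


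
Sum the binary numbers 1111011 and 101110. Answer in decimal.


1111011 + 101110 = 10101001 = 169

169


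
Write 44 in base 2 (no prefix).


44 = 101100 in binary

101100


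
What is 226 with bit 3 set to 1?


226 | (1 << 3) = 226 | 8 = 234

234


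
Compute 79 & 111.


0b1001111 & 0b1101111 = 0b1001111 = 79

79


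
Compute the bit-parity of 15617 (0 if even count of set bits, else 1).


0b11110100000001 has 6 ones => parity 0

0


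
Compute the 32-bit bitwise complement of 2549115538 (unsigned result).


~0b10010111111100000110101010010010 = 0b1101000000011111001010101101101 = 1745851757 (32-bit unsigned)

1745851757


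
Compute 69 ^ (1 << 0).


69 ^ (1 << 0) = 69 ^ 1 = 68

68


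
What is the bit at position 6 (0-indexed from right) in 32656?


0b111111110010000, position 6 = 0

0


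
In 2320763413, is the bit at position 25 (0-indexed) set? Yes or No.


0b10001010010101000000101000010101, bit 25 = 1. Yes

Yes


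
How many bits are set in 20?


0b10100 has 2 set bits

2


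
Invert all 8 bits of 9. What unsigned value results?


9 ^ 255 = 246

246


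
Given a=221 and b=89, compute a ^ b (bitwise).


221 ^ 89 = 132

132


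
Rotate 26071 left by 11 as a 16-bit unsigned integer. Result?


Rotate 0b110010111010111 left by 11 (16-bit) = 0b1011101100101110 = 47918

47918


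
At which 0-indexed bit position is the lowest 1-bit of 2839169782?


0b10101001001110100100101011110110. Lowest set bit at position 1

1


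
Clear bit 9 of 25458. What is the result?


25458 & ~(1 << 9) = 24946

24946


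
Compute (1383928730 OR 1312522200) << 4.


Step 1: 1383928730 | 1312522200 = 1585414106
Step 2: 1585414106 << 4 = 25366625696

25366625696


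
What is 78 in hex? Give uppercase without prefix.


78 = 4E hex

4E


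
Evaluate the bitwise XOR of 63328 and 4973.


0b1111011101100000 ^ 0b1001101101101 = 0b1110010000001101 = 58381

58381


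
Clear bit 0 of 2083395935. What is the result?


2083395935 & ~(1 << 0) = 2083395934

2083395934


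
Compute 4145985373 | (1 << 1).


4145985373 | (1 << 1) = 4145985373 | 2 = 4145985375

4145985375


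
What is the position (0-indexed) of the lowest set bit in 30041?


0b111010101011001. Lowest set bit at position 0

0


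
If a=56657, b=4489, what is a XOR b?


56657 ^ 4489 = 52440

52440


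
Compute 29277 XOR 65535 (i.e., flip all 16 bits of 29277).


29277 ^ 65535 = 36258

36258


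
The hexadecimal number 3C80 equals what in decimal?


3C80 hex = 15488 decimal

15488


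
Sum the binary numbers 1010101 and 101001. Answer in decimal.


1010101 + 101001 = 1111110 = 126

126


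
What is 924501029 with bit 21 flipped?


924501029 ^ (1 << 21) = 924501029 ^ 2097152 = 926598181

926598181


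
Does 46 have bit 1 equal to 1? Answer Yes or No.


0b101110, bit 1 = 1. Yes

Yes


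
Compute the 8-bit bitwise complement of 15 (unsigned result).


~0b1111 = 0b11110000 = 240 (8-bit unsigned)

240


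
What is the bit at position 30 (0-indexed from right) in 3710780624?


0b11011101001011100000010011010000, position 30 = 1

1


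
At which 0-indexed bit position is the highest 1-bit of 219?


0b11011011. Highest set bit at position 7

7


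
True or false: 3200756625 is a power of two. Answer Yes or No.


0b10111110110001111010101110010001. Multiple bits set => No

No


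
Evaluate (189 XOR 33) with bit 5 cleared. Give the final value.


Step 1: 189 ^ 33 = 156
Step 2: 156 & ~(1 << 5) = 156

156


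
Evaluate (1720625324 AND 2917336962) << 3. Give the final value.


Step 1: 1720625324 & 2917336962 = 612499584
Step 2: 612499584 << 3 = 4899996672

4899996672


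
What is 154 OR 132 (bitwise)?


0b10011010 | 0b10000100 = 0b10011110 = 158

158


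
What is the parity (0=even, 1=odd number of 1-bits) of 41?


0b101001 has 3 ones => parity 1

1


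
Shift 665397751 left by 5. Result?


0b100111101010010010100111110111 << 5 = 0b10011110101001001010011111011100000 = 21292728032

21292728032


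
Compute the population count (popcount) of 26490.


0b110011101111010 has 10 set bits

10


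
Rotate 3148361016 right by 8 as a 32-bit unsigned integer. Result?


Rotate 0b10111011101010000010110100111000 right by 8 (32-bit) = 0b111000101110111010100000101101 = 951822381

951822381


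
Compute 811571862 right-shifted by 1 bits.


0b110000010111111001101010010110 >> 1 = 0b11000001011111100110101001011 = 405785931

405785931


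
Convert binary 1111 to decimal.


1111 in decimal = 15

15


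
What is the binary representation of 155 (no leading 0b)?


155 = 10011011 in binary

10011011


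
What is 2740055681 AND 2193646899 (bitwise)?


0b10100011010100011110111010000001 & 0b10000010110000000110010100110011 = 0b10000010010000000110010000000001 = 2185257985

2185257985


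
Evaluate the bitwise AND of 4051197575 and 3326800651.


0b11110001011110000101111010000111 & 0b11000110010010101111001100001011 = 0b11000000010010000101001000000011 = 3225965059

3225965059


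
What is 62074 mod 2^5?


62074 & 31 = 26

26


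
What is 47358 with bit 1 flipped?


47358 ^ (1 << 1) = 47358 ^ 2 = 47356

47356


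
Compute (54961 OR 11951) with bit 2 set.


Step 1: 54961 | 11951 = 65215
Step 2: 65215 | (1 << 2) = 65215 | 4 = 65215

65215


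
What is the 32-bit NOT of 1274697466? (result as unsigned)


~0b1001011111110100101011011111010 = 0b10110100000001011010100100000101 = 3020269829 (32-bit unsigned)

3020269829


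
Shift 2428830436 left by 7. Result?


0b10010000110001010000001011100100 << 7 = 0b100100001100010100000010111001000000000 = 310890295808

310890295808


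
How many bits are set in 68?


0b1000100 has 2 set bits

2


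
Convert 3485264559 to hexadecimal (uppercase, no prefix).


3485264559 = CFBCEAAF hex

CFBCEAAF


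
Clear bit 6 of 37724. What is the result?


37724 & ~(1 << 6) = 37660

37660


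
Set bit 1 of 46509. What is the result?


46509 | (1 << 1) = 46509 | 2 = 46511

46511


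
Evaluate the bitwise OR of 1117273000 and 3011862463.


0b1000010100110000011101110101000 | 0b10110011100001010101111110111111 = 0b11110011100111010111111110111111 = 4087185343

4087185343


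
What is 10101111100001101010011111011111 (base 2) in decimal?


10101111100001101010011111011111 in decimal = 2944837599

2944837599


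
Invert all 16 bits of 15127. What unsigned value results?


15127 ^ 65535 = 50408

50408


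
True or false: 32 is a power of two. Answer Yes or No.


0b100000. Only one bit set => Yes

Yes


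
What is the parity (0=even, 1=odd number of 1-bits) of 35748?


0b1000101110100100 has 7 ones => parity 1

1


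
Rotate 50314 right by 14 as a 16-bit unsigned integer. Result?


Rotate 0b1100010010001010 right by 14 (16-bit) = 0b1001000101011 = 4651

4651


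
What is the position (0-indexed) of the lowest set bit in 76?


0b1001100. Lowest set bit at position 2

2


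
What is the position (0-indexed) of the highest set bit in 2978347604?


0b10110001100001011111101001010100. Highest set bit at position 31

31


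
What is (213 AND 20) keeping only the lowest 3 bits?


Step 1: 213 & 20 = 20
Step 2: 20 & 7 = 4

4


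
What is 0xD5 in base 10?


D5 hex = 213 decimal

213


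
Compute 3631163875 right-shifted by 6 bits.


0b11011000011011110010100111100011 >> 6 = 0b11011000011011110010100111 = 56736935

56736935


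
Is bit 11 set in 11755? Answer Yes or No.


0b10110111101011, bit 11 = 1. Yes

Yes


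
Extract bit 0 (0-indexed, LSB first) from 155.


0b10011011, position 0 = 1

1


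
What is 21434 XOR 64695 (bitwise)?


0b101001110111010 ^ 0b1111110010110111 = 0b1010111100001101 = 44813

44813


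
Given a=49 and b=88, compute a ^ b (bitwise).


49 ^ 88 = 105

105


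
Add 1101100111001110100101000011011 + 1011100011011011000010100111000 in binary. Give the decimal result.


1101100111001110100101000011011 + 1011100011011011000010100111000 = 11001001010101001100111101010011 = 3377778515

3377778515


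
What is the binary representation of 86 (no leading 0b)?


86 = 1010110 in binary

1010110


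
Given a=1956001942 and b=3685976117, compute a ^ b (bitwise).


1956001942 ^ 3685976117 = 2938482851

2938482851


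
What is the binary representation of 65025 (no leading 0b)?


65025 = 1111111000000001 in binary

1111111000000001


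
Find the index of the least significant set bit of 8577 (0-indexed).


0b10000110000001. Lowest set bit at position 0

0


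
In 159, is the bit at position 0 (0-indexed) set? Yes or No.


0b10011111, bit 0 = 1. Yes

Yes


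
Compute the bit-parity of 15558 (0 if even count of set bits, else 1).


0b11110011000110 has 8 ones => parity 0

0


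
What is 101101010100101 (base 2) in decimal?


101101010100101 in decimal = 23205

23205


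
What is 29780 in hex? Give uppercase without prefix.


29780 = 7454 hex

7454


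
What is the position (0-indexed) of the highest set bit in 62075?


0b1111001001111011. Highest set bit at position 15

15


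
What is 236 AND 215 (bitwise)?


0b11101100 & 0b11010111 = 0b11000100 = 196

196
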